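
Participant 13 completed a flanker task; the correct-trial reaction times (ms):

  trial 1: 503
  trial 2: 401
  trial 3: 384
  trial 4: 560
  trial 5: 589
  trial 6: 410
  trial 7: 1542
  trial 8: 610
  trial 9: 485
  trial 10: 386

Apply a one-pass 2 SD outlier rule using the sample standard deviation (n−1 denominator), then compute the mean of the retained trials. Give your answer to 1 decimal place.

n = 10, ΣRT = 5870, M = 587.000
Σ(x−M)² = 1078282.00; s = √(1078282.00/9) = 346.135
Cutoffs: 587.000 ± 2·346.135 → [-105.3, 1279.3]
Outside: 1542 → excluded.
Retained (n=9): Σ = 4328, mean = 4328/9 = 480.889

480.9 ms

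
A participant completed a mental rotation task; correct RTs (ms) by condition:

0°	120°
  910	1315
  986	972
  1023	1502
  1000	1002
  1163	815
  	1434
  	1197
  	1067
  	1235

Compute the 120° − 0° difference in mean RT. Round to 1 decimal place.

154.6 ms

M(0°) = 5082/5 = 1016.400
M(120°) = 10539/9 = 1171.000
Difference = 1171.000 − 1016.400 = 154.600 ms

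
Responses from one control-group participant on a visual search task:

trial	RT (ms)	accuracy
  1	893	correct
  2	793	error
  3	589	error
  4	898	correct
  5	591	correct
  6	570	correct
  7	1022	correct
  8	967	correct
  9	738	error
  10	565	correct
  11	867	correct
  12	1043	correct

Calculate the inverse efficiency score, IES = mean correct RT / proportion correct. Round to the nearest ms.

1099 ms

Correct trials (n=9): 893, 898, 591, 570, 1022, 967, 565, 867, 1043
Mean correct RT = 7416/9 = 824.0000 ms
Proportion correct = 9/12
IES = 824.0000 / (9/12) = 1098.667 ms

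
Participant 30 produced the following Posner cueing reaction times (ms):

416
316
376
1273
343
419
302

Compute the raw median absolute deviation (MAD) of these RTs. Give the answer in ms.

Sorted: 302, 316, 343, 376, 416, 419, 1273 → median = 376
|x − 376|: 40, 60, 0, 897, 33, 43, 74
Sorted deviations: 0, 33, 40, 43, 60, 74, 897 → MAD = 43

43 ms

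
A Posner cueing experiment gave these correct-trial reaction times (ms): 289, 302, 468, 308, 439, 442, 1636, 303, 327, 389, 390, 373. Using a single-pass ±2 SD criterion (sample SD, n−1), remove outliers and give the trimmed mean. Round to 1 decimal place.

n = 12, ΣRT = 5666, M = 472.167
Σ(x−M)² = 1519185.67; s = √(1519185.67/11) = 371.629
Cutoffs: 472.167 ± 2·371.629 → [-271.1, 1215.4]
Outside: 1636 → excluded.
Retained (n=11): Σ = 4030, mean = 4030/11 = 366.364

366.4 ms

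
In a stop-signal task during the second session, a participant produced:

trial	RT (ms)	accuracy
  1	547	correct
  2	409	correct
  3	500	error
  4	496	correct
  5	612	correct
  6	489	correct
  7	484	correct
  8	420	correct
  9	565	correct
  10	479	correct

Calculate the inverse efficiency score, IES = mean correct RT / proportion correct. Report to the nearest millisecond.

556 ms

Correct trials (n=9): 547, 409, 496, 612, 489, 484, 420, 565, 479
Mean correct RT = 4501/9 = 500.1111 ms
Proportion correct = 9/10
IES = 500.1111 / (9/10) = 555.679 ms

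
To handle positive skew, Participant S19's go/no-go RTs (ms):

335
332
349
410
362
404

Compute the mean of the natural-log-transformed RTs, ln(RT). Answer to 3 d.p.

ln(RT): 5.8141, 5.8051, 5.8551, 6.0162, 5.8916, 6.0014
Σ ln(RT) = 35.3836
Mean = 35.3836/6 = 5.89726

5.897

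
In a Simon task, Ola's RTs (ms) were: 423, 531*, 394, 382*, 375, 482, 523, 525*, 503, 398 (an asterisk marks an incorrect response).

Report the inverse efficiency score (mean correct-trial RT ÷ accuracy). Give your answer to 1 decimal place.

Correct trials (n=7): 423, 394, 375, 482, 523, 503, 398
Mean correct RT = 3098/7 = 442.5714 ms
Proportion correct = 7/10
IES = 442.5714 / (7/10) = 632.245 ms

632.2 ms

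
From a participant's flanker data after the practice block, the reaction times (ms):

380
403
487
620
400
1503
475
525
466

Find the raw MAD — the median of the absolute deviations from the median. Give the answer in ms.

Sorted: 380, 400, 403, 466, 475, 487, 525, 620, 1503 → median = 475
|x − 475|: 95, 72, 12, 145, 75, 1028, 0, 50, 9
Sorted deviations: 0, 9, 12, 50, 72, 75, 95, 145, 1028 → MAD = 72

72 ms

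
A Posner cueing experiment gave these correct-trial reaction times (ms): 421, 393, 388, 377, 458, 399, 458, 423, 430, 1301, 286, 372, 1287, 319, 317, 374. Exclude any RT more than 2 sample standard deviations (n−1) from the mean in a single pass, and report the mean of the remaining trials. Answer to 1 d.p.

n = 16, ΣRT = 8003, M = 500.188
Σ(x−M)² = 1475196.44; s = √(1475196.44/15) = 313.602
Cutoffs: 500.188 ± 2·313.602 → [-127.0, 1127.4]
Outside: 1287, 1301 → excluded.
Retained (n=14): Σ = 5415, mean = 5415/14 = 386.786

386.8 ms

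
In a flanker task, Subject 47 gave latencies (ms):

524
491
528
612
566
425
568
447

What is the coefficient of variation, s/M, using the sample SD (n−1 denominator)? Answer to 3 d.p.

n = 8, Σ = 4161, M = 520.1250
Σ(x−M)² = 28158.875; s = √(28158.875/7) = 63.4247
CV = 63.4247 / 520.1250 = 0.12194

0.122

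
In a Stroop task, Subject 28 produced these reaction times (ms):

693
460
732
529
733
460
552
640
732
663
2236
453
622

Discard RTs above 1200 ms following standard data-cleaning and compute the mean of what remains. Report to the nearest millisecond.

606 ms

Excluded: 2236
Retained (n=12): Σ = 7269
Mean = 7269/12 = 605.7500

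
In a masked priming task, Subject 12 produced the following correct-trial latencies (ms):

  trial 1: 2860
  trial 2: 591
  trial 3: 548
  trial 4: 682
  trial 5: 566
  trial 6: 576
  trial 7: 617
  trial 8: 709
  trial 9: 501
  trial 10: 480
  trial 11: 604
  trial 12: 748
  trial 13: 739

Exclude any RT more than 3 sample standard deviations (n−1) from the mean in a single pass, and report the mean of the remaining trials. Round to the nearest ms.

613 ms

n = 13, ΣRT = 10221, M = 786.231
Σ(x−M)² = 4745588.31; s = √(4745588.31/12) = 628.861
Cutoffs: 786.231 ± 3·628.861 → [-1100.4, 2672.8]
Outside: 2860 → excluded.
Retained (n=12): Σ = 7361, mean = 7361/12 = 613.417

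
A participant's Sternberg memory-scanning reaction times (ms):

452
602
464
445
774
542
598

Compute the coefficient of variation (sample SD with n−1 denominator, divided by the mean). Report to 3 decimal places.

0.213

n = 7, Σ = 3877, M = 553.8571
Σ(x−M)² = 83168.857; s = √(83168.857/6) = 117.7348
CV = 117.7348 / 553.8571 = 0.21257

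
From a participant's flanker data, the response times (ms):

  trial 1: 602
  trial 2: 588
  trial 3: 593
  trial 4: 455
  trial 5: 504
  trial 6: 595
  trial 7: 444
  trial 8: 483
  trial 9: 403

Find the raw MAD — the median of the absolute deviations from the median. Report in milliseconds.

Sorted: 403, 444, 455, 483, 504, 588, 593, 595, 602 → median = 504
|x − 504|: 98, 84, 89, 49, 0, 91, 60, 21, 101
Sorted deviations: 0, 21, 49, 60, 84, 89, 91, 98, 101 → MAD = 84

84 ms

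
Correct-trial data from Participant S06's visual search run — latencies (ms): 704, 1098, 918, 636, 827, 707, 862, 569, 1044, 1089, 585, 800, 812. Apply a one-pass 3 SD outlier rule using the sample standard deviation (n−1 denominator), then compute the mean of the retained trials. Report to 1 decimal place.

819.3 ms

n = 13, ΣRT = 10651, M = 819.308
Σ(x−M)² = 390002.77; s = √(390002.77/12) = 180.278
Cutoffs: 819.308 ± 3·180.278 → [278.5, 1360.1]
No RTs fall outside the cutoffs; all 13 retained. Mean = 10651/13 = 819.308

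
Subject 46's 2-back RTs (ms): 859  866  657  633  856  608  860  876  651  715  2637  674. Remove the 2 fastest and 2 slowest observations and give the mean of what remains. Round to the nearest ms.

Sorted: 608, 633, 651, 657, 674, 715, 856, 859, 860, 866, 876, 2637
Drop lowest 2 (608, 633) and highest 2 (876, 2637)
Remaining (n=8): Σ = 6138, mean = 6138/8 = 767.250

767 ms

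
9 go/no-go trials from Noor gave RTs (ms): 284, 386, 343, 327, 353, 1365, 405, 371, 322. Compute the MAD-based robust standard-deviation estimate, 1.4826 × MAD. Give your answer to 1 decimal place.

46.0 ms

Sorted: 284, 322, 327, 343, 353, 371, 386, 405, 1365 → median = 353
|x − 353| sorted: 0, 10, 18, 26, 31, 33, 52, 69, 1012 → MAD = 31
Robust SD ≈ 1.4826 × 31 = 45.961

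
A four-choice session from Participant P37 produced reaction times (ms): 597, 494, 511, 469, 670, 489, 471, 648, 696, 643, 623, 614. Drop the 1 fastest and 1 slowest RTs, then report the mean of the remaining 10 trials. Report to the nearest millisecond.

Sorted: 469, 471, 489, 494, 511, 597, 614, 623, 643, 648, 670, 696
Drop lowest 1 (469) and highest 1 (696)
Remaining (n=10): Σ = 5760, mean = 5760/10 = 576.000

576 ms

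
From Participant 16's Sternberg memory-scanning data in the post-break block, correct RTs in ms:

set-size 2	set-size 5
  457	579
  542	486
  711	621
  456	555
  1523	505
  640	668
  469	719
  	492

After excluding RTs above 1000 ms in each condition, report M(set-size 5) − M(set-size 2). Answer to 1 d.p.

32.3 ms

set-size 2: exclude 1523
M(set-size 2) = 3275/6 = 545.833
M(set-size 5) = 4625/8 = 578.125
Difference = 578.125 − 545.833 = 32.292 ms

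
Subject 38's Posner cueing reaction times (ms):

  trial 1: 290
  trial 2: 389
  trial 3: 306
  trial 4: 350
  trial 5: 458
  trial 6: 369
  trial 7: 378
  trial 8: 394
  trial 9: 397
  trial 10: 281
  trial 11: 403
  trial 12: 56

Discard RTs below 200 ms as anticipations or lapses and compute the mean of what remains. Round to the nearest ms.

365 ms

Excluded: 56
Retained (n=11): Σ = 4015
Mean = 4015/11 = 365.0000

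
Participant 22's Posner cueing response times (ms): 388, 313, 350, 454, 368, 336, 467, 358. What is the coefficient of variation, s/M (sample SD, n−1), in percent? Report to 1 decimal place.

14.5%

n = 8, Σ = 3034, M = 379.2500
Σ(x−M)² = 21057.500; s = √(21057.500/7) = 54.8472
CV = 54.8472 / 379.2500 = 0.14462 = 14.462%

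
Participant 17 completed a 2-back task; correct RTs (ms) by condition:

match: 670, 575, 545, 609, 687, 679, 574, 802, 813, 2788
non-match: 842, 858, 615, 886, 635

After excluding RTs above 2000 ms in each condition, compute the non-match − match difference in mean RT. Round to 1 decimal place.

105.6 ms

match: exclude 2788
M(match) = 5954/9 = 661.556
M(non-match) = 3836/5 = 767.200
Difference = 767.200 − 661.556 = 105.644 ms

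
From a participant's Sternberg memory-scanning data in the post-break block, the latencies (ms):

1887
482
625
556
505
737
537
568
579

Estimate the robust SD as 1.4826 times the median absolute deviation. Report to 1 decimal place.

Sorted: 482, 505, 537, 556, 568, 579, 625, 737, 1887 → median = 568
|x − 568| sorted: 0, 11, 12, 31, 57, 63, 86, 169, 1319 → MAD = 57
Robust SD ≈ 1.4826 × 57 = 84.508

84.5 ms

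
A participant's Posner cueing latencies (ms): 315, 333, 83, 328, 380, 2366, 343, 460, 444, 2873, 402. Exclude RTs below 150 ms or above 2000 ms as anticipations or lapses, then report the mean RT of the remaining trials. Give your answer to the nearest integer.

376 ms

Excluded: 83, 2366, 2873
Retained (n=8): Σ = 3005
Mean = 3005/8 = 375.6250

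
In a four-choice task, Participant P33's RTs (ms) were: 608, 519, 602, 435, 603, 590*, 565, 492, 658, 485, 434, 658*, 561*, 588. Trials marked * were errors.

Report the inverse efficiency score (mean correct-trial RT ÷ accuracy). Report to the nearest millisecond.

Correct trials (n=11): 608, 519, 602, 435, 603, 565, 492, 658, 485, 434, 588
Mean correct RT = 5989/11 = 544.4545 ms
Proportion correct = 11/14
IES = 544.4545 / (11/14) = 692.942 ms

693 ms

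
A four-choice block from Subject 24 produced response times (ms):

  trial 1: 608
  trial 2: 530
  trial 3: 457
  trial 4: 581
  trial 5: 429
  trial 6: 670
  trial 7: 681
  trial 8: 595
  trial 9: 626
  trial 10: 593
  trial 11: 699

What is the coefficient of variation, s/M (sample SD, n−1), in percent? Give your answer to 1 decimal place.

n = 11, Σ = 6469, M = 588.0909
Σ(x−M)² = 75466.909; s = √(75466.909/10) = 86.8717
CV = 86.8717 / 588.0909 = 0.14772 = 14.772%

14.8%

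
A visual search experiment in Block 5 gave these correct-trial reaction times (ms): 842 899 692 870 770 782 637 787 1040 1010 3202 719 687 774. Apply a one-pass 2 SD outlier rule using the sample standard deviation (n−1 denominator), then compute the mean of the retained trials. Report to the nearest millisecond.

n = 14, ΣRT = 13711, M = 979.357
Σ(x−M)² = 5497035.21; s = √(5497035.21/13) = 650.268
Cutoffs: 979.357 ± 2·650.268 → [-321.2, 2279.9]
Outside: 3202 → excluded.
Retained (n=13): Σ = 10509, mean = 10509/13 = 808.385

808 ms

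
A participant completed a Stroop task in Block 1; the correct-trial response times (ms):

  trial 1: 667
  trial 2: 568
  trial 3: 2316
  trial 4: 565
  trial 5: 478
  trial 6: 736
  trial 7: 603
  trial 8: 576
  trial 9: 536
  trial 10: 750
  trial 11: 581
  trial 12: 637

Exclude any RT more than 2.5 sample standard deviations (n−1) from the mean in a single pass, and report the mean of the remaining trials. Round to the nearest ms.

n = 12, ΣRT = 9013, M = 751.083
Σ(x−M)² = 2739770.92; s = √(2739770.92/11) = 499.069
Cutoffs: 751.083 ± 2.5·499.069 → [-496.6, 1998.8]
Outside: 2316 → excluded.
Retained (n=11): Σ = 6697, mean = 6697/11 = 608.818

609 ms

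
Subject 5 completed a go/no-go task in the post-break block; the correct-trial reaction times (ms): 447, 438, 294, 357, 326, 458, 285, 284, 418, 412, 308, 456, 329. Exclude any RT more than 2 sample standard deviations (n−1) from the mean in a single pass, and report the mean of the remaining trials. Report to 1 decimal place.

370.2 ms

n = 13, ΣRT = 4812, M = 370.154
Σ(x−M)² = 57787.69; s = √(57787.69/12) = 69.395
Cutoffs: 370.154 ± 2·69.395 → [231.4, 508.9]
No RTs fall outside the cutoffs; all 13 retained. Mean = 4812/13 = 370.154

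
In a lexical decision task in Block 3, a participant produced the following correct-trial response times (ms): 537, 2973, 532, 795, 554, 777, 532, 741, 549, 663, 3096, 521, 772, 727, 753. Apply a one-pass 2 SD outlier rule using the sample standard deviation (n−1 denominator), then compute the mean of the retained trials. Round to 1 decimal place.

n = 15, ΣRT = 14522, M = 968.133
Σ(x−M)² = 10014813.73; s = √(10014813.73/14) = 845.780
Cutoffs: 968.133 ± 2·845.780 → [-723.4, 2659.7]
Outside: 2973, 3096 → excluded.
Retained (n=13): Σ = 8453, mean = 8453/13 = 650.231

650.2 ms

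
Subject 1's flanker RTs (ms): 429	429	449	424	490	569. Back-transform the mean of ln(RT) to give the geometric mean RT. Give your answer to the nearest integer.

ln(RT): 6.0615, 6.0615, 6.1070, 6.0497, 6.1944, 6.3439
Mean ln(RT) = 36.8180/6 = 6.13633
Geometric mean = exp(6.13633) = 462.35 ms

462 ms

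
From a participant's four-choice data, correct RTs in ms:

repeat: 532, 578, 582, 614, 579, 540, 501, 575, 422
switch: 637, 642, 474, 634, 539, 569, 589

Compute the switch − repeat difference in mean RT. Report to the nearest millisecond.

M(repeat) = 4923/9 = 547.000
M(switch) = 4084/7 = 583.429
Difference = 583.429 − 547.000 = 36.429 ms

36 ms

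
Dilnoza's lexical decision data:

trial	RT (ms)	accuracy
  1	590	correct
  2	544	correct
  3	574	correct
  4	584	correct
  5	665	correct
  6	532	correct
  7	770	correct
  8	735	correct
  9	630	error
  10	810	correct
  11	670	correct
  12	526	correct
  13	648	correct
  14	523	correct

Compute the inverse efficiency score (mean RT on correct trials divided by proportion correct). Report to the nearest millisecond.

Correct trials (n=13): 590, 544, 574, 584, 665, 532, 770, 735, 810, 670, 526, 648, 523
Mean correct RT = 8171/13 = 628.5385 ms
Proportion correct = 13/14
IES = 628.5385 / (13/14) = 676.888 ms

677 ms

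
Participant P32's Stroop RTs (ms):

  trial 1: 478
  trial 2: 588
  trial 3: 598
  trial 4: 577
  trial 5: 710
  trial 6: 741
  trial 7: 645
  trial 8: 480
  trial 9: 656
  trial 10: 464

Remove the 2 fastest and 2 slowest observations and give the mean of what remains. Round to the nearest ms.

Sorted: 464, 478, 480, 577, 588, 598, 645, 656, 710, 741
Drop lowest 2 (464, 478) and highest 2 (710, 741)
Remaining (n=6): Σ = 3544, mean = 3544/6 = 590.667

591 ms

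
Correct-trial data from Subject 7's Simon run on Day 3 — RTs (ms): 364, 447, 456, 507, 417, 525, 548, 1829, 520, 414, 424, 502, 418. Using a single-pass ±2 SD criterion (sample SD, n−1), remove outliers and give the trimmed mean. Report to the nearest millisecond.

n = 13, ΣRT = 7371, M = 567.000
Σ(x−M)² = 1761292.00; s = √(1761292.00/12) = 383.111
Cutoffs: 567.000 ± 2·383.111 → [-199.2, 1333.2]
Outside: 1829 → excluded.
Retained (n=12): Σ = 5542, mean = 5542/12 = 461.833

462 ms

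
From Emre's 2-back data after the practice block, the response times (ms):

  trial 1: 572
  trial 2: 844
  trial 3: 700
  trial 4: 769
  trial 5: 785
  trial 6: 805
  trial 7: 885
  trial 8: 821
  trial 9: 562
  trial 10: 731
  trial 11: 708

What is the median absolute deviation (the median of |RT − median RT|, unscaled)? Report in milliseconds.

Sorted: 562, 572, 700, 708, 731, 769, 785, 805, 821, 844, 885 → median = 769
|x − 769|: 197, 75, 69, 0, 16, 36, 116, 52, 207, 38, 61
Sorted deviations: 0, 16, 36, 38, 52, 61, 69, 75, 116, 197, 207 → MAD = 61

61 ms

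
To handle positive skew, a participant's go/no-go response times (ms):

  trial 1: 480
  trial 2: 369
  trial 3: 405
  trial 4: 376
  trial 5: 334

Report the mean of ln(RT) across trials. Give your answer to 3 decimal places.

ln(RT): 6.1738, 5.9108, 6.0039, 5.9296, 5.8111
Σ ln(RT) = 29.8292
Mean = 29.8292/5 = 5.96584

5.966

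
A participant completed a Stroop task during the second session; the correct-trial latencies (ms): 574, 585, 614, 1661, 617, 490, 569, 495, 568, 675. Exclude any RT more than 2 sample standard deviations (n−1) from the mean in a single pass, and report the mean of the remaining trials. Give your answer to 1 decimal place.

n = 10, ΣRT = 6848, M = 684.800
Σ(x−M)² = 1085931.60; s = √(1085931.60/9) = 347.360
Cutoffs: 684.800 ± 2·347.360 → [-9.9, 1379.5]
Outside: 1661 → excluded.
Retained (n=9): Σ = 5187, mean = 5187/9 = 576.333

576.3 ms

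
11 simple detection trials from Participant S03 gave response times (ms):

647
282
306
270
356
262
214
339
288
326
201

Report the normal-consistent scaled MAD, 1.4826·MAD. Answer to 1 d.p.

Sorted: 201, 214, 262, 270, 282, 288, 306, 326, 339, 356, 647 → median = 288
|x − 288| sorted: 0, 6, 18, 18, 26, 38, 51, 68, 74, 87, 359 → MAD = 38
Robust SD ≈ 1.4826 × 38 = 56.339

56.3 ms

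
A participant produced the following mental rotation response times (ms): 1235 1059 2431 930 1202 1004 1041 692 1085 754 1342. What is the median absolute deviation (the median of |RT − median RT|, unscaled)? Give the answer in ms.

Sorted: 692, 754, 930, 1004, 1041, 1059, 1085, 1202, 1235, 1342, 2431 → median = 1059
|x − 1059|: 176, 0, 1372, 129, 143, 55, 18, 367, 26, 305, 283
Sorted deviations: 0, 18, 26, 55, 129, 143, 176, 283, 305, 367, 1372 → MAD = 143

143 ms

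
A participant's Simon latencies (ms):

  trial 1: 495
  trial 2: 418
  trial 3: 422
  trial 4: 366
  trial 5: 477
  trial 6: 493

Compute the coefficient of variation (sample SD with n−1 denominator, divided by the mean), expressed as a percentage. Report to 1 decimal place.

n = 6, Σ = 2671, M = 445.1667
Σ(x−M)² = 13326.833; s = √(13326.833/5) = 51.6272
CV = 51.6272 / 445.1667 = 0.11597 = 11.597%

11.6%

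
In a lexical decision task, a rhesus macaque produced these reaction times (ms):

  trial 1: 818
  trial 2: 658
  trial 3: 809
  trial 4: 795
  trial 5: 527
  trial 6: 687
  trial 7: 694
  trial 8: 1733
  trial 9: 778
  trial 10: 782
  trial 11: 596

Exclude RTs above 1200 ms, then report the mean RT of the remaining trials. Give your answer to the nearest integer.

714 ms

Excluded: 1733
Retained (n=10): Σ = 7144
Mean = 7144/10 = 714.4000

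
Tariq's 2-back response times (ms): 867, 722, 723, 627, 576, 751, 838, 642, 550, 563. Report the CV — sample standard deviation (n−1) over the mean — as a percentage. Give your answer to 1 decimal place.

n = 10, Σ = 6859, M = 685.9000
Σ(x−M)² = 113896.900; s = √(113896.900/9) = 112.4954
CV = 112.4954 / 685.9000 = 0.16401 = 16.401%

16.4%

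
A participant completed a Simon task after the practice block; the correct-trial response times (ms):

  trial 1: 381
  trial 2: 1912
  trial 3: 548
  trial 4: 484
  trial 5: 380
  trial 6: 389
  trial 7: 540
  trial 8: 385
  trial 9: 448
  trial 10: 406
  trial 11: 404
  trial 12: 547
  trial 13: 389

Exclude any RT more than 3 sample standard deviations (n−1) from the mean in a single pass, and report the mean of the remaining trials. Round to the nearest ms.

n = 13, ΣRT = 7213, M = 554.846
Σ(x−M)² = 2048191.69; s = √(2048191.69/12) = 413.138
Cutoffs: 554.846 ± 3·413.138 → [-684.6, 1794.3]
Outside: 1912 → excluded.
Retained (n=12): Σ = 5301, mean = 5301/12 = 441.750

442 ms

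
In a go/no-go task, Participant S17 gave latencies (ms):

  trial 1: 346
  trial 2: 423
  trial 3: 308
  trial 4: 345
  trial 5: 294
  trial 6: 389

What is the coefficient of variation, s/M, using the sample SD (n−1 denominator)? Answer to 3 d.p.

n = 6, Σ = 2105, M = 350.8333
Σ(x−M)² = 11786.833; s = √(11786.833/5) = 48.5527
CV = 48.5527 / 350.8333 = 0.13839

0.138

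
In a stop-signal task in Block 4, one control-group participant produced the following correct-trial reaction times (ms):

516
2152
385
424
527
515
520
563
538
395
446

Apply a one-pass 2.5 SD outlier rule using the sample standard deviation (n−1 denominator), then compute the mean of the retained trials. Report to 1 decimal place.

n = 11, ΣRT = 6981, M = 634.636
Σ(x−M)² = 2569672.55; s = √(2569672.55/10) = 506.919
Cutoffs: 634.636 ± 2.5·506.919 → [-632.7, 1901.9]
Outside: 2152 → excluded.
Retained (n=10): Σ = 4829, mean = 4829/10 = 482.900

482.9 ms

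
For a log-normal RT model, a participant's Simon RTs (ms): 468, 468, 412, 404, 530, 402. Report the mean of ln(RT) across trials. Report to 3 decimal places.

6.098

ln(RT): 6.1485, 6.1485, 6.0210, 6.0014, 6.2729, 5.9965
Σ ln(RT) = 36.5887
Mean = 36.5887/6 = 6.09812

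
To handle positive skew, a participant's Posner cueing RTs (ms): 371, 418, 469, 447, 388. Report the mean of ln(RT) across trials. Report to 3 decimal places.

ln(RT): 5.9162, 6.0355, 6.1506, 6.1026, 5.9610
Σ ln(RT) = 30.1659
Mean = 30.1659/5 = 6.03317

6.033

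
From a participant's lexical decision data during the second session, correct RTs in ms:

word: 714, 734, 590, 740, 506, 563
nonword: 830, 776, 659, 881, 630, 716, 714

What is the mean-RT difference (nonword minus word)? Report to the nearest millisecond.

103 ms

M(word) = 3847/6 = 641.167
M(nonword) = 5206/7 = 743.714
Difference = 743.714 − 641.167 = 102.548 ms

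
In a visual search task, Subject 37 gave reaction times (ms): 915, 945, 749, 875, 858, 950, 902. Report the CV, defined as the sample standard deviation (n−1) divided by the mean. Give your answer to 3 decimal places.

0.078

n = 7, Σ = 6194, M = 884.8571
Σ(x−M)² = 28338.857; s = √(28338.857/6) = 68.7251
CV = 68.7251 / 884.8571 = 0.07767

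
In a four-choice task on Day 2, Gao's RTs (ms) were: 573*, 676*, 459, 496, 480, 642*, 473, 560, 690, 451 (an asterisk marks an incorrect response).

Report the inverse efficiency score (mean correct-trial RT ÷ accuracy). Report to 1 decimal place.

Correct trials (n=7): 459, 496, 480, 473, 560, 690, 451
Mean correct RT = 3609/7 = 515.5714 ms
Proportion correct = 7/10
IES = 515.5714 / (7/10) = 736.531 ms

736.5 ms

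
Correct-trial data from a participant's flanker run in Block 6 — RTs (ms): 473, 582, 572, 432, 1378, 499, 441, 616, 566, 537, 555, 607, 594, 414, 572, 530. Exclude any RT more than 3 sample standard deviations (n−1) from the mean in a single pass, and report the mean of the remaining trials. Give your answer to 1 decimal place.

532.7 ms

n = 16, ΣRT = 9368, M = 585.500
Σ(x−M)² = 730634.00; s = √(730634.00/15) = 220.701
Cutoffs: 585.500 ± 3·220.701 → [-76.6, 1247.6]
Outside: 1378 → excluded.
Retained (n=15): Σ = 7990, mean = 7990/15 = 532.667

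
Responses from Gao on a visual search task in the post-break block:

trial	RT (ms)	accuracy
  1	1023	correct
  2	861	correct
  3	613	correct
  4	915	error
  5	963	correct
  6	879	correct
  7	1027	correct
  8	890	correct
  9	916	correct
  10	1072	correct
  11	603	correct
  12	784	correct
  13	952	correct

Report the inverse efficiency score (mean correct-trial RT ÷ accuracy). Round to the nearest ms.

955 ms

Correct trials (n=12): 1023, 861, 613, 963, 879, 1027, 890, 916, 1072, 603, 784, 952
Mean correct RT = 10583/12 = 881.9167 ms
Proportion correct = 12/13
IES = 881.9167 / (12/13) = 955.410 ms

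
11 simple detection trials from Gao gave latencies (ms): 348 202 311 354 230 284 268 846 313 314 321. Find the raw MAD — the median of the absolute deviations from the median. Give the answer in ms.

Sorted: 202, 230, 268, 284, 311, 313, 314, 321, 348, 354, 846 → median = 313
|x − 313|: 35, 111, 2, 41, 83, 29, 45, 533, 0, 1, 8
Sorted deviations: 0, 1, 2, 8, 29, 35, 41, 45, 83, 111, 533 → MAD = 35

35 ms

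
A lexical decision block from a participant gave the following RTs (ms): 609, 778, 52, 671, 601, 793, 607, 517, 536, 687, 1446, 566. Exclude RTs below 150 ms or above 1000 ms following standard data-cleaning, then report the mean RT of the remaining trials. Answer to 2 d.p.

Excluded: 52, 1446
Retained (n=10): Σ = 6365
Mean = 6365/10 = 636.5000

636.50 ms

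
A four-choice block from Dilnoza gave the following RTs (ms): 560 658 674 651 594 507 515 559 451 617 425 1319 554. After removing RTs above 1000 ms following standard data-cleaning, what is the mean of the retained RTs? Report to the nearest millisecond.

564 ms

Excluded: 1319
Retained (n=12): Σ = 6765
Mean = 6765/12 = 563.7500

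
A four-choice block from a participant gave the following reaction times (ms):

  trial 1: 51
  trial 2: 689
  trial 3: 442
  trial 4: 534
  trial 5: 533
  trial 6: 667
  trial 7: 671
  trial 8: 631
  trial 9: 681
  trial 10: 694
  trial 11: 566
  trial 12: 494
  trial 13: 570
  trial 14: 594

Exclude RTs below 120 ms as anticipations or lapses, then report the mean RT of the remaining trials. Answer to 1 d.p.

597.4 ms

Excluded: 51
Retained (n=13): Σ = 7766
Mean = 7766/13 = 597.3846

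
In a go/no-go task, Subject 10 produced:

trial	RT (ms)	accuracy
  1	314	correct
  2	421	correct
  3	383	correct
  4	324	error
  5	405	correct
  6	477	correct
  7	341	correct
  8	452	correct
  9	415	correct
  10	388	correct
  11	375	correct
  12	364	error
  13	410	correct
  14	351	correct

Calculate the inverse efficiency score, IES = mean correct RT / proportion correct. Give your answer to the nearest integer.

Correct trials (n=12): 314, 421, 383, 405, 477, 341, 452, 415, 388, 375, 410, 351
Mean correct RT = 4732/12 = 394.3333 ms
Proportion correct = 12/14
IES = 394.3333 / (12/14) = 460.056 ms

460 ms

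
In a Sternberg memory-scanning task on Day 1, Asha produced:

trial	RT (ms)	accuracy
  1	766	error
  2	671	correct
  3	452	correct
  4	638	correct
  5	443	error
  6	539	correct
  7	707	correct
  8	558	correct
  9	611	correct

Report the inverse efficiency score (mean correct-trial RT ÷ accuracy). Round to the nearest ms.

Correct trials (n=7): 671, 452, 638, 539, 707, 558, 611
Mean correct RT = 4176/7 = 596.5714 ms
Proportion correct = 7/9
IES = 596.5714 / (7/9) = 767.020 ms

767 ms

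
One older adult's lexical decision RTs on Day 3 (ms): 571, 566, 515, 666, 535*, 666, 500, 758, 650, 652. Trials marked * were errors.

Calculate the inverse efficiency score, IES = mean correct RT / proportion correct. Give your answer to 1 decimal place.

684.4 ms

Correct trials (n=9): 571, 566, 515, 666, 666, 500, 758, 650, 652
Mean correct RT = 5544/9 = 616.0000 ms
Proportion correct = 9/10
IES = 616.0000 / (9/10) = 684.444 ms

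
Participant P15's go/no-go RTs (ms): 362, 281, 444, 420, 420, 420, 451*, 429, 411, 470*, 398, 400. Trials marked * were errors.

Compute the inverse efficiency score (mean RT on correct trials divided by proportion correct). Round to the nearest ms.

Correct trials (n=10): 362, 281, 444, 420, 420, 420, 429, 411, 398, 400
Mean correct RT = 3985/10 = 398.5000 ms
Proportion correct = 10/12
IES = 398.5000 / (10/12) = 478.200 ms

478 ms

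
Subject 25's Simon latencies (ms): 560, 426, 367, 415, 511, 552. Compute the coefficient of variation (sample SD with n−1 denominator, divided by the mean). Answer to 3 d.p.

0.170

n = 6, Σ = 2831, M = 471.8333
Σ(x−M)² = 32054.833; s = √(32054.833/5) = 80.0685
CV = 80.0685 / 471.8333 = 0.16970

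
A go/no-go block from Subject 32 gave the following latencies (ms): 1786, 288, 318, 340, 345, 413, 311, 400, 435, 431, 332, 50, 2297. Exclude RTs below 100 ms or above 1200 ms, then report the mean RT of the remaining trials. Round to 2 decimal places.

Excluded: 50, 1786, 2297
Retained (n=10): Σ = 3613
Mean = 3613/10 = 361.3000

361.30 ms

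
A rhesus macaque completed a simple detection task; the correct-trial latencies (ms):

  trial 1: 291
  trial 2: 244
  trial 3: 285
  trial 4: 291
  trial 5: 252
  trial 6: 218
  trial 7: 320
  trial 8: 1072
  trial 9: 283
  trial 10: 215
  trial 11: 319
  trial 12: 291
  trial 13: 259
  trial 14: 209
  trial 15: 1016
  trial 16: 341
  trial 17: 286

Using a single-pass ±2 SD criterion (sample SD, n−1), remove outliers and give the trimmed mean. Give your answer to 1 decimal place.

n = 17, ΣRT = 6192, M = 364.235
Σ(x−M)² = 1071241.06; s = √(1071241.06/16) = 258.752
Cutoffs: 364.235 ± 2·258.752 → [-153.3, 881.7]
Outside: 1016, 1072 → excluded.
Retained (n=15): Σ = 4104, mean = 4104/15 = 273.600

273.6 ms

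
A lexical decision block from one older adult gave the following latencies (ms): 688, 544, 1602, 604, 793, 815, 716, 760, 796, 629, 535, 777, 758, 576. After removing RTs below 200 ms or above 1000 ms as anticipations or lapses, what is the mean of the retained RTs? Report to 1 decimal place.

Excluded: 1602
Retained (n=13): Σ = 8991
Mean = 8991/13 = 691.6154

691.6 ms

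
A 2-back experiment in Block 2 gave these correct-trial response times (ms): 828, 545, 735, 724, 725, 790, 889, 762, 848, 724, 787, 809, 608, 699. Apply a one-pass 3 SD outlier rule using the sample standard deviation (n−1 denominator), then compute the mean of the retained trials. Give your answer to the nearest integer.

748 ms

n = 14, ΣRT = 10473, M = 748.071
Σ(x−M)² = 108542.93; s = √(108542.93/13) = 91.375
Cutoffs: 748.071 ± 3·91.375 → [473.9, 1022.2]
No RTs fall outside the cutoffs; all 14 retained. Mean = 10473/14 = 748.071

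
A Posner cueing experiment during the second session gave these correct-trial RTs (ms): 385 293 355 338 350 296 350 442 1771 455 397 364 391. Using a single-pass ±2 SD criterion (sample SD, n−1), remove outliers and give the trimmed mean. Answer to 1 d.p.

368.0 ms

n = 13, ΣRT = 6187, M = 475.923
Σ(x−M)² = 1844238.92; s = √(1844238.92/12) = 392.029
Cutoffs: 475.923 ± 2·392.029 → [-308.1, 1260.0]
Outside: 1771 → excluded.
Retained (n=12): Σ = 4416, mean = 4416/12 = 368.000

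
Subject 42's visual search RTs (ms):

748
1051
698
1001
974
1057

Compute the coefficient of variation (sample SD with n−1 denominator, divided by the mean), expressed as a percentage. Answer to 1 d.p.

n = 6, Σ = 5529, M = 921.5000
Σ(x−M)² = 124261.500; s = √(124261.500/5) = 157.6461
CV = 157.6461 / 921.5000 = 0.17108 = 17.108%

17.1%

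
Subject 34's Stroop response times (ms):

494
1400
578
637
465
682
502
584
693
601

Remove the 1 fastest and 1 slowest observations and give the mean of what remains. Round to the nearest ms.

596 ms

Sorted: 465, 494, 502, 578, 584, 601, 637, 682, 693, 1400
Drop lowest 1 (465) and highest 1 (1400)
Remaining (n=8): Σ = 4771, mean = 4771/8 = 596.375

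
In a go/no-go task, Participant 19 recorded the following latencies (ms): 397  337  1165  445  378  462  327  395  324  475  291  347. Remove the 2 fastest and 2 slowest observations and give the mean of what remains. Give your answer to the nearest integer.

Sorted: 291, 324, 327, 337, 347, 378, 395, 397, 445, 462, 475, 1165
Drop lowest 2 (291, 324) and highest 2 (475, 1165)
Remaining (n=8): Σ = 3088, mean = 3088/8 = 386.000

386 ms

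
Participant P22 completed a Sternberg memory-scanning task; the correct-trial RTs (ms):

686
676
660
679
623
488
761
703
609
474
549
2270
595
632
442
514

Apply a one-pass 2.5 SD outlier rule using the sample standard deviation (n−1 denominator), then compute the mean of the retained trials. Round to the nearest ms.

606 ms

n = 16, ΣRT = 11361, M = 710.062
Σ(x−M)² = 2719662.94; s = √(2719662.94/15) = 425.806
Cutoffs: 710.062 ± 2.5·425.806 → [-354.5, 1774.6]
Outside: 2270 → excluded.
Retained (n=15): Σ = 9091, mean = 9091/15 = 606.067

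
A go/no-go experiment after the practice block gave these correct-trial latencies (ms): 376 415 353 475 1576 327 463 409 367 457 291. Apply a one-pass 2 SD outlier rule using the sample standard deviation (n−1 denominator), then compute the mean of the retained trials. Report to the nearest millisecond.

n = 11, ΣRT = 5509, M = 500.818
Σ(x−M)² = 1305401.64; s = √(1305401.64/10) = 361.303
Cutoffs: 500.818 ± 2·361.303 → [-221.8, 1223.4]
Outside: 1576 → excluded.
Retained (n=10): Σ = 3933, mean = 3933/10 = 393.300

393 ms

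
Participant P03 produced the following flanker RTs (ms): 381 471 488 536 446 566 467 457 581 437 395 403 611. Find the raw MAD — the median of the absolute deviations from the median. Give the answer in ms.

64 ms

Sorted: 381, 395, 403, 437, 446, 457, 467, 471, 488, 536, 566, 581, 611 → median = 467
|x − 467|: 86, 4, 21, 69, 21, 99, 0, 10, 114, 30, 72, 64, 144
Sorted deviations: 0, 4, 10, 21, 21, 30, 64, 69, 72, 86, 99, 114, 144 → MAD = 64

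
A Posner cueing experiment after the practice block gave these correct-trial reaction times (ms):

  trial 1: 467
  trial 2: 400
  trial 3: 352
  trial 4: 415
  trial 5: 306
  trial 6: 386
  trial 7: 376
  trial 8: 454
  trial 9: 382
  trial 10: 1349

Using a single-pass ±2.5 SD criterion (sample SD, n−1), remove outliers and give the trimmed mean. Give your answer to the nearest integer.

393 ms

n = 10, ΣRT = 4887, M = 488.700
Σ(x−M)² = 841790.10; s = √(841790.10/9) = 305.830
Cutoffs: 488.700 ± 2.5·305.830 → [-275.9, 1253.3]
Outside: 1349 → excluded.
Retained (n=9): Σ = 3538, mean = 3538/9 = 393.111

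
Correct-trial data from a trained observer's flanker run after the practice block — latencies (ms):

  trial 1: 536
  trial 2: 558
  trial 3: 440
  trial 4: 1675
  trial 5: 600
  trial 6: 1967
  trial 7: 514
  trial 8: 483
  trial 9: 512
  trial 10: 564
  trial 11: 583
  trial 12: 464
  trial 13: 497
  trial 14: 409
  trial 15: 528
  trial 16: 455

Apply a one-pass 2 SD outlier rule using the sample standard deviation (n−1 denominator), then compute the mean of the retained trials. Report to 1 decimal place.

510.2 ms

n = 16, ΣRT = 10785, M = 674.062
Σ(x−M)² = 3090218.94; s = √(3090218.94/15) = 453.888
Cutoffs: 674.062 ± 2·453.888 → [-233.7, 1581.8]
Outside: 1675, 1967 → excluded.
Retained (n=14): Σ = 7143, mean = 7143/14 = 510.214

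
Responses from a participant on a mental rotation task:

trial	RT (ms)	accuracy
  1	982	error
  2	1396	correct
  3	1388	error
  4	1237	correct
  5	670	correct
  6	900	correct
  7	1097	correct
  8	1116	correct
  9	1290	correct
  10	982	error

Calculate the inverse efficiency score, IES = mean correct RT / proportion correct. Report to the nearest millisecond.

1573 ms

Correct trials (n=7): 1396, 1237, 670, 900, 1097, 1116, 1290
Mean correct RT = 7706/7 = 1100.8571 ms
Proportion correct = 7/10
IES = 1100.8571 / (7/10) = 1572.653 ms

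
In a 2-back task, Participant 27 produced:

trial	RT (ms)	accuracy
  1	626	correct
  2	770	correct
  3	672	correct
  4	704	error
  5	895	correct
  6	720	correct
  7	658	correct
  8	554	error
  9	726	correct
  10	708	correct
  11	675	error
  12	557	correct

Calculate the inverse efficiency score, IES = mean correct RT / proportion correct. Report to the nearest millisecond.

938 ms

Correct trials (n=9): 626, 770, 672, 895, 720, 658, 726, 708, 557
Mean correct RT = 6332/9 = 703.5556 ms
Proportion correct = 9/12
IES = 703.5556 / (9/12) = 938.074 ms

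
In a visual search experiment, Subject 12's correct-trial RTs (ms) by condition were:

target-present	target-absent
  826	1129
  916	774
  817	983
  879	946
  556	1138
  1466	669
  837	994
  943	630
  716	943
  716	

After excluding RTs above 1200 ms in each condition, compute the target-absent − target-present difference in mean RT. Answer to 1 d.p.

target-present: exclude 1466
M(target-present) = 7206/9 = 800.667
M(target-absent) = 8206/9 = 911.778
Difference = 911.778 − 800.667 = 111.111 ms

111.1 ms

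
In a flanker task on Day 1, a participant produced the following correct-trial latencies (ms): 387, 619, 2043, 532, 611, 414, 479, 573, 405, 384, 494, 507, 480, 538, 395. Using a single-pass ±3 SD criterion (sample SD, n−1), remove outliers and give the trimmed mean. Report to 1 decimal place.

n = 15, ΣRT = 8861, M = 590.733
Σ(x−M)² = 2346236.93; s = √(2346236.93/14) = 409.376
Cutoffs: 590.733 ± 3·409.376 → [-637.4, 1818.9]
Outside: 2043 → excluded.
Retained (n=14): Σ = 6818, mean = 6818/14 = 487.000

487.0 ms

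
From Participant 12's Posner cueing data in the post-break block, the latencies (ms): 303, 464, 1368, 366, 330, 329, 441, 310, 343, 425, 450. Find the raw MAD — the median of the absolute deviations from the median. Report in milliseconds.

59 ms

Sorted: 303, 310, 329, 330, 343, 366, 425, 441, 450, 464, 1368 → median = 366
|x − 366|: 63, 98, 1002, 0, 36, 37, 75, 56, 23, 59, 84
Sorted deviations: 0, 23, 36, 37, 56, 59, 63, 75, 84, 98, 1002 → MAD = 59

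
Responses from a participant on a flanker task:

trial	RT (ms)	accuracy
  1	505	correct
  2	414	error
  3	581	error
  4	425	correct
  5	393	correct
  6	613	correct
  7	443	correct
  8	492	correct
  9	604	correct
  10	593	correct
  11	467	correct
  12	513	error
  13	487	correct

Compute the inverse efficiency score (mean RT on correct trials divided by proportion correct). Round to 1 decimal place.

652.9 ms

Correct trials (n=10): 505, 425, 393, 613, 443, 492, 604, 593, 467, 487
Mean correct RT = 5022/10 = 502.2000 ms
Proportion correct = 10/13
IES = 502.2000 / (10/13) = 652.860 ms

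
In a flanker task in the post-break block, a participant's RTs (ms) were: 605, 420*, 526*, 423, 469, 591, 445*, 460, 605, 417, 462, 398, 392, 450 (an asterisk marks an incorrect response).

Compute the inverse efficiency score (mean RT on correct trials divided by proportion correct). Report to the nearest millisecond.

610 ms

Correct trials (n=11): 605, 423, 469, 591, 460, 605, 417, 462, 398, 392, 450
Mean correct RT = 5272/11 = 479.2727 ms
Proportion correct = 11/14
IES = 479.2727 / (11/14) = 609.983 ms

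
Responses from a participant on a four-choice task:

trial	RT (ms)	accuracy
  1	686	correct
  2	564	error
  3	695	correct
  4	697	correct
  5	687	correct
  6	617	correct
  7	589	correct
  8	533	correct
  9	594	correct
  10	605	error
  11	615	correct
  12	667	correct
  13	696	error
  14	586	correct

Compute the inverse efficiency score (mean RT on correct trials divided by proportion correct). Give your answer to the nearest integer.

Correct trials (n=11): 686, 695, 697, 687, 617, 589, 533, 594, 615, 667, 586
Mean correct RT = 6966/11 = 633.2727 ms
Proportion correct = 11/14
IES = 633.2727 / (11/14) = 805.983 ms

806 ms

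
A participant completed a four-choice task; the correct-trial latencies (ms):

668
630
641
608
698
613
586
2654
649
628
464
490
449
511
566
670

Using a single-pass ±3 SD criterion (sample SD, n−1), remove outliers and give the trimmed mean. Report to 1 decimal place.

591.4 ms

n = 16, ΣRT = 11525, M = 720.312
Σ(x−M)² = 4075111.44; s = √(4075111.44/15) = 521.224
Cutoffs: 720.312 ± 3·521.224 → [-843.4, 2284.0]
Outside: 2654 → excluded.
Retained (n=15): Σ = 8871, mean = 8871/15 = 591.400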